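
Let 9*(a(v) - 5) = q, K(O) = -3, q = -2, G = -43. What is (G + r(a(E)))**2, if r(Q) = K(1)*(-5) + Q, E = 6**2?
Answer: 43681/81 ≈ 539.27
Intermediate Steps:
E = 36
a(v) = 43/9 (a(v) = 5 + (1/9)*(-2) = 5 - 2/9 = 43/9)
r(Q) = 15 + Q (r(Q) = -3*(-5) + Q = 15 + Q)
(G + r(a(E)))**2 = (-43 + (15 + 43/9))**2 = (-43 + 178/9)**2 = (-209/9)**2 = 43681/81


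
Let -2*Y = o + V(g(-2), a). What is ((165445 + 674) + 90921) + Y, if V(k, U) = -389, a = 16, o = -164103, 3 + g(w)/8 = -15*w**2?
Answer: 339286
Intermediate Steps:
g(w) = -24 - 120*w**2 (g(w) = -24 + 8*(-15*w**2) = -24 - 120*w**2)
Y = 82246 (Y = -(-164103 - 389)/2 = -1/2*(-164492) = 82246)
((165445 + 674) + 90921) + Y = ((165445 + 674) + 90921) + 82246 = (166119 + 90921) + 82246 = 257040 + 82246 = 339286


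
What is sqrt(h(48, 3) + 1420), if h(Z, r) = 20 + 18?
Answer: 27*sqrt(2) ≈ 38.184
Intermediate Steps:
h(Z, r) = 38
sqrt(h(48, 3) + 1420) = sqrt(38 + 1420) = sqrt(1458) = 27*sqrt(2)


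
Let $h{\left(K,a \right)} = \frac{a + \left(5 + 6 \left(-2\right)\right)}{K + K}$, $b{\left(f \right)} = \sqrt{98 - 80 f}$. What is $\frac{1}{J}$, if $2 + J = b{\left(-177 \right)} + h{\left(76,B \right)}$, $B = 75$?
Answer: $\frac{2242}{20585071} + \frac{1444 \sqrt{14258}}{20585071} \approx 0.0084851$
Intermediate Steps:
$h{\left(K,a \right)} = \frac{-7 + a}{2 K}$ ($h{\left(K,a \right)} = \frac{a + \left(5 - 12\right)}{2 K} = \left(a - 7\right) \frac{1}{2 K} = \left(-7 + a\right) \frac{1}{2 K} = \frac{-7 + a}{2 K}$)
$J = - \frac{59}{38} + \sqrt{14258}$ ($J = -2 + \left(\sqrt{98 - -14160} + \frac{-7 + 75}{2 \cdot 76}\right) = -2 + \left(\sqrt{98 + 14160} + \frac{1}{2} \cdot \frac{1}{76} \cdot 68\right) = -2 + \left(\sqrt{14258} + \frac{17}{38}\right) = -2 + \left(\frac{17}{38} + \sqrt{14258}\right) = - \frac{59}{38} + \sqrt{14258} \approx 117.85$)
$\frac{1}{J} = \frac{1}{- \frac{59}{38} + \sqrt{14258}}$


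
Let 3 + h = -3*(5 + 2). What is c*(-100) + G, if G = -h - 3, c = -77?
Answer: 7721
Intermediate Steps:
h = -24 (h = -3 - 3*(5 + 2) = -3 - 3*7 = -3 - 21 = -24)
G = 21 (G = -1*(-24) - 3 = 24 - 3 = 21)
c*(-100) + G = -77*(-100) + 21 = 7700 + 21 = 7721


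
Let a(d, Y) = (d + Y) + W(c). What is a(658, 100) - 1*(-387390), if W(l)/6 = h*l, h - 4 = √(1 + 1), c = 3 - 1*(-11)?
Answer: 388484 + 84*√2 ≈ 3.8860e+5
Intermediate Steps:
c = 14 (c = 3 + 11 = 14)
h = 4 + √2 (h = 4 + √(1 + 1) = 4 + √2 ≈ 5.4142)
W(l) = 6*l*(4 + √2) (W(l) = 6*((4 + √2)*l) = 6*(l*(4 + √2)) = 6*l*(4 + √2))
a(d, Y) = 336 + Y + d + 84*√2 (a(d, Y) = (d + Y) + 6*14*(4 + √2) = (Y + d) + (336 + 84*√2) = 336 + Y + d + 84*√2)
a(658, 100) - 1*(-387390) = (336 + 100 + 658 + 84*√2) - 1*(-387390) = (1094 + 84*√2) + 387390 = 388484 + 84*√2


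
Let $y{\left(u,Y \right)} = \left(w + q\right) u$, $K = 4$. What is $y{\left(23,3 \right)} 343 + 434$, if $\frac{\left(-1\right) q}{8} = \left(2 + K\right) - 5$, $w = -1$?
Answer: $-70567$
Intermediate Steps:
$q = -8$ ($q = - 8 \left(\left(2 + 4\right) - 5\right) = - 8 \left(6 - 5\right) = \left(-8\right) 1 = -8$)
$y{\left(u,Y \right)} = - 9 u$ ($y{\left(u,Y \right)} = \left(-1 - 8\right) u = - 9 u$)
$y{\left(23,3 \right)} 343 + 434 = \left(-9\right) 23 \cdot 343 + 434 = \left(-207\right) 343 + 434 = -71001 + 434 = -70567$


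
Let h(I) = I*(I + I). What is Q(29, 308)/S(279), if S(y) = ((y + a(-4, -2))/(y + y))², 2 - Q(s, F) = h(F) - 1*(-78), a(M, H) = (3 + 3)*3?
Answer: -243202192/363 ≈ -6.6998e+5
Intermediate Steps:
a(M, H) = 18 (a(M, H) = 6*3 = 18)
h(I) = 2*I² (h(I) = I*(2*I) = 2*I²)
Q(s, F) = -76 - 2*F² (Q(s, F) = 2 - (2*F² - 1*(-78)) = 2 - (2*F² + 78) = 2 - (78 + 2*F²) = 2 + (-78 - 2*F²) = -76 - 2*F²)
S(y) = (18 + y)²/(4*y²) (S(y) = ((y + 18)/(y + y))² = ((18 + y)/((2*y)))² = ((18 + y)*(1/(2*y)))² = ((18 + y)/(2*y))² = (18 + y)²/(4*y²))
Q(29, 308)/S(279) = (-76 - 2*308²)/(((¼)*(18 + 279)²/279²)) = (-76 - 2*94864)/(((¼)*(1/77841)*297²)) = (-76 - 189728)/(((¼)*(1/77841)*88209)) = -189804/1089/3844 = -189804*3844/1089 = -243202192/363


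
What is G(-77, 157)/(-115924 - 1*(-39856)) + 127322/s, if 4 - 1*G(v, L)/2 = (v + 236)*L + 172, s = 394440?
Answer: 136622561/138908620 ≈ 0.98354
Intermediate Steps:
G(v, L) = -336 - 2*L*(236 + v) (G(v, L) = 8 - 2*((v + 236)*L + 172) = 8 - 2*((236 + v)*L + 172) = 8 - 2*(L*(236 + v) + 172) = 8 - 2*(172 + L*(236 + v)) = 8 + (-344 - 2*L*(236 + v)) = -336 - 2*L*(236 + v))
G(-77, 157)/(-115924 - 1*(-39856)) + 127322/s = (-336 - 472*157 - 2*157*(-77))/(-115924 - 1*(-39856)) + 127322/394440 = (-336 - 74104 + 24178)/(-115924 + 39856) + 127322*(1/394440) = -50262/(-76068) + 63661/197220 = -50262*(-1/76068) + 63661/197220 = 8377/12678 + 63661/197220 = 136622561/138908620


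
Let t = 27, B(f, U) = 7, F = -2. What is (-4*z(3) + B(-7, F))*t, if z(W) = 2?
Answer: -27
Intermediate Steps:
(-4*z(3) + B(-7, F))*t = (-4*2 + 7)*27 = (-8 + 7)*27 = -1*27 = -27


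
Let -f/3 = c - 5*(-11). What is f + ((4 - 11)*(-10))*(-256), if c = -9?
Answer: -18058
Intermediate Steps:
f = -138 (f = -3*(-9 - 5*(-11)) = -3*(-9 + 55) = -3*46 = -138)
f + ((4 - 11)*(-10))*(-256) = -138 + ((4 - 11)*(-10))*(-256) = -138 - 7*(-10)*(-256) = -138 + 70*(-256) = -138 - 17920 = -18058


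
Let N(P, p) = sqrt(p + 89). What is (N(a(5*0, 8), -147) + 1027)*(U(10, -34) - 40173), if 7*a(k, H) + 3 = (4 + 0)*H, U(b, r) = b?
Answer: -41247401 - 40163*I*sqrt(58) ≈ -4.1247e+7 - 3.0587e+5*I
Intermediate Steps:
a(k, H) = -3/7 + 4*H/7 (a(k, H) = -3/7 + ((4 + 0)*H)/7 = -3/7 + (4*H)/7 = -3/7 + 4*H/7)
N(P, p) = sqrt(89 + p)
(N(a(5*0, 8), -147) + 1027)*(U(10, -34) - 40173) = (sqrt(89 - 147) + 1027)*(10 - 40173) = (sqrt(-58) + 1027)*(-40163) = (I*sqrt(58) + 1027)*(-40163) = (1027 + I*sqrt(58))*(-40163) = -41247401 - 40163*I*sqrt(58)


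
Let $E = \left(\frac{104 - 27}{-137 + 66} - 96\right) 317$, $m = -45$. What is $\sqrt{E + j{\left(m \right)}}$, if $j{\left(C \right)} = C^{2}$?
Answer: $\frac{i \sqrt{144932726}}{71} \approx 169.56 i$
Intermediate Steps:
$E = - \frac{2185081}{71}$ ($E = \left(\frac{77}{-71} - 96\right) 317 = \left(77 \left(- \frac{1}{71}\right) - 96\right) 317 = \left(- \frac{77}{71} - 96\right) 317 = \left(- \frac{6893}{71}\right) 317 = - \frac{2185081}{71} \approx -30776.0$)
$\sqrt{E + j{\left(m \right)}} = \sqrt{- \frac{2185081}{71} + \left(-45\right)^{2}} = \sqrt{- \frac{2185081}{71} + 2025} = \sqrt{- \frac{2041306}{71}} = \frac{i \sqrt{144932726}}{71}$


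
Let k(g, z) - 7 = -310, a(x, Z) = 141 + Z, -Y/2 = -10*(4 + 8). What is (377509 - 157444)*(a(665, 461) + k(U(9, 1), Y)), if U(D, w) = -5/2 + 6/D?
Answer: 65799435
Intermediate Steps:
U(D, w) = -5/2 + 6/D (U(D, w) = -5*½ + 6/D = -5/2 + 6/D)
Y = 240 (Y = -(-20)*(4 + 8) = -(-20)*12 = -2*(-120) = 240)
k(g, z) = -303 (k(g, z) = 7 - 310 = -303)
(377509 - 157444)*(a(665, 461) + k(U(9, 1), Y)) = (377509 - 157444)*((141 + 461) - 303) = 220065*(602 - 303) = 220065*299 = 65799435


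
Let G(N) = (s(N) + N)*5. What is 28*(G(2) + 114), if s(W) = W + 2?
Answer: 4032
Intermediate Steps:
s(W) = 2 + W
G(N) = 10 + 10*N (G(N) = ((2 + N) + N)*5 = (2 + 2*N)*5 = 10 + 10*N)
28*(G(2) + 114) = 28*((10 + 10*2) + 114) = 28*((10 + 20) + 114) = 28*(30 + 114) = 28*144 = 4032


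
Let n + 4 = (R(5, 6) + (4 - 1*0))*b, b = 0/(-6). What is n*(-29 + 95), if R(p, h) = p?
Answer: -264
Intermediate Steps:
b = 0 (b = 0*(-1/6) = 0)
n = -4 (n = -4 + (5 + (4 - 1*0))*0 = -4 + (5 + (4 + 0))*0 = -4 + (5 + 4)*0 = -4 + 9*0 = -4 + 0 = -4)
n*(-29 + 95) = -4*(-29 + 95) = -4*66 = -264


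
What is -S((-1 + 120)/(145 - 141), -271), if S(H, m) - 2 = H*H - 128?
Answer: -12145/16 ≈ -759.06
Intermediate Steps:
S(H, m) = -126 + H² (S(H, m) = 2 + (H*H - 128) = 2 + (H² - 128) = 2 + (-128 + H²) = -126 + H²)
-S((-1 + 120)/(145 - 141), -271) = -(-126 + ((-1 + 120)/(145 - 141))²) = -(-126 + (119/4)²) = -(-126 + 14161/16) = -1*12145/16 = -12145/16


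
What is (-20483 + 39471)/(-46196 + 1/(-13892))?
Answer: -263781296/641754833 ≈ -0.41103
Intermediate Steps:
(-20483 + 39471)/(-46196 + 1/(-13892)) = 18988/(-46196 - 1/13892) = 18988/(-641754833/13892) = 18988*(-13892/641754833) = -263781296/641754833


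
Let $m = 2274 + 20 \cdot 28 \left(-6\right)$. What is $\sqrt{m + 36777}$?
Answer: $\sqrt{35691} \approx 188.92$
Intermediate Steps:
$m = -1086$ ($m = 2274 + 560 \left(-6\right) = 2274 - 3360 = -1086$)
$\sqrt{m + 36777} = \sqrt{-1086 + 36777} = \sqrt{35691}$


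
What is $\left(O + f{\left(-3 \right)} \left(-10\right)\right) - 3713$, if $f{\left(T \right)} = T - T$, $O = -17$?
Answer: $-3730$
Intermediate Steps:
$f{\left(T \right)} = 0$
$\left(O + f{\left(-3 \right)} \left(-10\right)\right) - 3713 = \left(-17 + 0 \left(-10\right)\right) - 3713 = \left(-17 + 0\right) - 3713 = -17 - 3713 = -3730$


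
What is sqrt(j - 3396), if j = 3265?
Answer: I*sqrt(131) ≈ 11.446*I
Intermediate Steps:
sqrt(j - 3396) = sqrt(3265 - 3396) = sqrt(-131) = I*sqrt(131)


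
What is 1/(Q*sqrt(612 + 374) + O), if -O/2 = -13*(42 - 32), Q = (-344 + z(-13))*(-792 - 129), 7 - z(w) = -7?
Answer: -13/4554010830190 + 30393*sqrt(986)/9108021660380 ≈ 1.0478e-7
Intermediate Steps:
z(w) = 14 (z(w) = 7 - 1*(-7) = 7 + 7 = 14)
Q = 303930 (Q = (-344 + 14)*(-792 - 129) = -330*(-921) = 303930)
O = 260 (O = -(-26)*(42 - 32) = -(-26)*10 = -2*(-130) = 260)
1/(Q*sqrt(612 + 374) + O) = 1/(303930*sqrt(612 + 374) + 260) = 1/(303930*sqrt(986) + 260) = 1/(260 + 303930*sqrt(986))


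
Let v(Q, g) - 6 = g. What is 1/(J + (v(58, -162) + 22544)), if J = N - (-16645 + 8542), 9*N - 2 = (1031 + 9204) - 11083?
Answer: 1/30397 ≈ 3.2898e-5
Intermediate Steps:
v(Q, g) = 6 + g
N = -94 (N = 2/9 + ((1031 + 9204) - 11083)/9 = 2/9 + (10235 - 11083)/9 = 2/9 + (1/9)*(-848) = 2/9 - 848/9 = -94)
J = 8009 (J = -94 - (-16645 + 8542) = -94 - 1*(-8103) = -94 + 8103 = 8009)
1/(J + (v(58, -162) + 22544)) = 1/(8009 + ((6 - 162) + 22544)) = 1/(8009 + (-156 + 22544)) = 1/(8009 + 22388) = 1/30397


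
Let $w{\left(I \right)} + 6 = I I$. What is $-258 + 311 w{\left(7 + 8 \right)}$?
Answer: $67851$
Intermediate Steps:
$w{\left(I \right)} = -6 + I^{2}$ ($w{\left(I \right)} = -6 + I I = -6 + I^{2}$)
$-258 + 311 w{\left(7 + 8 \right)} = -258 + 311 \left(-6 + \left(7 + 8\right)^{2}\right) = -258 + 311 \left(-6 + 15^{2}\right) = -258 + 311 \left(-6 + 225\right) = -258 + 311 \cdot 219 = -258 + 68109 = 67851$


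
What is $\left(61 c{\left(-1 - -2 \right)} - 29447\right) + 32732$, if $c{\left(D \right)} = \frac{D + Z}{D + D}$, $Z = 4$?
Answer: $\frac{6875}{2} \approx 3437.5$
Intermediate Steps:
$c{\left(D \right)} = \frac{4 + D}{2 D}$ ($c{\left(D \right)} = \frac{D + 4}{D + D} = \frac{4 + D}{2 D}$)
$\left(61 c{\left(-1 - -2 \right)} - 29447\right) + 32732 = \left(61 \frac{4 - -1}{2 \left(-1 - -2\right)} - 29447\right) + 32732 = \left(61 \frac{4 + \left(-1 + 2\right)}{2 \left(-1 + 2\right)} - 29447\right) + 32732 = \left(61 \frac{4 + 1}{2 \cdot 1} - 29447\right) + 32732 = \left(61 \cdot \frac{1}{2} \cdot 1 \cdot 5 - 29447\right) + 32732 = \left(61 \cdot \frac{5}{2} - 29447\right) + 32732 = \left(\frac{305}{2} - 29447\right) + 32732 = - \frac{58589}{2} + 32732 = \frac{6875}{2}$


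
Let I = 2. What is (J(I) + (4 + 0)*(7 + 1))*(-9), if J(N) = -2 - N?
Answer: -252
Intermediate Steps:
(J(I) + (4 + 0)*(7 + 1))*(-9) = ((-2 - 1*2) + (4 + 0)*(7 + 1))*(-9) = ((-2 - 2) + 4*8)*(-9) = (-4 + 32)*(-9) = 28*(-9) = -252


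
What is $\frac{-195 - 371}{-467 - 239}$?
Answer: $\frac{283}{353} \approx 0.8017$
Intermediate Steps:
$\frac{-195 - 371}{-467 - 239} = - \frac{566}{-706} = \left(-566\right) \left(- \frac{1}{706}\right) = \frac{283}{353}$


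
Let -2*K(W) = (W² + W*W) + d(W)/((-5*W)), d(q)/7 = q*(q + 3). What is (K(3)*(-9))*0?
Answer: 0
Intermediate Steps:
d(q) = 7*q*(3 + q) (d(q) = 7*(q*(q + 3)) = 7*(q*(3 + q)) = 7*q*(3 + q))
K(W) = 21/10 - W² + 7*W/10 (K(W) = -((W² + W*W) + (7*W*(3 + W))/((-5*W)))/2 = -((W² + W²) + (7*W*(3 + W))*(-1/(5*W)))/2 = -(2*W² + (-21/5 - 7*W/5))/2 = -(-21/5 + 2*W² - 7*W/5)/2 = 21/10 - W² + 7*W/10)
(K(3)*(-9))*0 = ((21/10 - 1*3² + (7/10)*3)*(-9))*0 = ((21/10 - 1*9 + 21/10)*(-9))*0 = ((21/10 - 9 + 21/10)*(-9))*0 = -24/5*(-9)*0 = (216/5)*0 = 0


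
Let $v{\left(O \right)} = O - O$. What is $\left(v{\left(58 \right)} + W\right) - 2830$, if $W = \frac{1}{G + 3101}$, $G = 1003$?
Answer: $- \frac{11614319}{4104} \approx -2830.0$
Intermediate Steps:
$W = \frac{1}{4104}$ ($W = \frac{1}{1003 + 3101} = \frac{1}{4104} \approx 0.00024366$)
$v{\left(O \right)} = 0$
$\left(v{\left(58 \right)} + W\right) - 2830 = \left(0 + \frac{1}{4104}\right) - 2830 = \frac{1}{4104} - 2830 = - \frac{11614319}{4104}$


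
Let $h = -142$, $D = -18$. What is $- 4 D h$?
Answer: $-10224$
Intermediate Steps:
$- 4 D h = \left(-4\right) \left(-18\right) \left(-142\right) = 72 \left(-142\right) = -10224$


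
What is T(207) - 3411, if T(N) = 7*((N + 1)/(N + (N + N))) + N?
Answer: -1988228/621 ≈ -3201.7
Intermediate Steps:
T(N) = N + 7*(1 + N)/(3*N) (T(N) = 7*((1 + N)/(N + 2*N)) + N = 7*((1 + N)/((3*N))) + N = 7*((1 + N)*(1/(3*N))) + N = 7*((1 + N)/(3*N)) + N = 7*(1 + N)/(3*N) + N = N + 7*(1 + N)/(3*N))
T(207) - 3411 = (7/3 + 207 + (7/3)/207) - 3411 = (7/3 + 207 + (7/3)*(1/207)) - 3411 = (7/3 + 207 + 7/621) - 3411 = 130003/621 - 3411 = -1988228/621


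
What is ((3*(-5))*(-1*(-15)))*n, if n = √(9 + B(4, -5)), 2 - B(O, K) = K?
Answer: -900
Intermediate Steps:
B(O, K) = 2 - K
n = 4 (n = √(9 + (2 - 1*(-5))) = √(9 + (2 + 5)) = √(9 + 7) = √16 = 4)
((3*(-5))*(-1*(-15)))*n = ((3*(-5))*(-1*(-15)))*4 = -15*15*4 = -225*4 = -900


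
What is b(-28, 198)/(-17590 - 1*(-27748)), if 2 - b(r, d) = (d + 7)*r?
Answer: 957/1693 ≈ 0.56527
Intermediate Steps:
b(r, d) = 2 - r*(7 + d) (b(r, d) = 2 - (d + 7)*r = 2 - (7 + d)*r = 2 - r*(7 + d))
b(-28, 198)/(-17590 - 1*(-27748)) = (2 - 7*(-28) - 1*198*(-28))/(-17590 - 1*(-27748)) = (2 + 196 + 5544)/(-17590 + 27748) = 5742/10158 = 5742*(1/10158) = 957/1693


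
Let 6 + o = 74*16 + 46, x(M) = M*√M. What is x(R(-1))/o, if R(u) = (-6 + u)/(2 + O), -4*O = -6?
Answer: -I*√2/612 ≈ -0.0023108*I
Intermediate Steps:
O = 3/2 (O = -¼*(-6) = 3/2 ≈ 1.5000)
R(u) = -12/7 + 2*u/7 (R(u) = (-6 + u)/(2 + 3/2) = (-6 + u)/(7/2) = (-6 + u)*(2/7) = -12/7 + 2*u/7)
x(M) = M^(3/2)
o = 1224 (o = -6 + (74*16 + 46) = -6 + (1184 + 46) = -6 + 1230 = 1224)
x(R(-1))/o = (-12/7 + (2/7)*(-1))^(3/2)/1224 = (-12/7 - 2/7)^(3/2)*(1/1224) = (-2)^(3/2)*(1/1224) = -2*I*√2*(1/1224) = -I*√2/612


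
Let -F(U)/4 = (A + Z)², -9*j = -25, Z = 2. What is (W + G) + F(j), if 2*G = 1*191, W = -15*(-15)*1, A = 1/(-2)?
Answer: 623/2 ≈ 311.50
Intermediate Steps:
j = 25/9 (j = -⅑*(-25) = 25/9 ≈ 2.7778)
A = -½ ≈ -0.50000
F(U) = -9 (F(U) = -4*(-½ + 2)² = -4*(3/2)² = -4*9/4 = -9)
W = 225 (W = 225*1 = 225)
G = 191/2 (G = (1*191)/2 = (½)*191 = 191/2 ≈ 95.500)
(W + G) + F(j) = (225 + 191/2) - 9 = 641/2 - 9 = 623/2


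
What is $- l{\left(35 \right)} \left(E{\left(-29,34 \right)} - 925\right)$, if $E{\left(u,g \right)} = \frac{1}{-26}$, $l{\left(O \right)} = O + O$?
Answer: $\frac{841785}{13} \approx 64753.0$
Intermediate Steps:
$l{\left(O \right)} = 2 O$
$E{\left(u,g \right)} = - \frac{1}{26}$
$- l{\left(35 \right)} \left(E{\left(-29,34 \right)} - 925\right) = - 2 \cdot 35 \left(- \frac{1}{26} - 925\right) = \left(-1\right) 70 \left(- \frac{24051}{26}\right) = \left(-70\right) \left(- \frac{24051}{26}\right) = \frac{841785}{13}$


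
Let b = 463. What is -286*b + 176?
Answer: -132242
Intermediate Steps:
-286*b + 176 = -286*463 + 176 = -132418 + 176 = -132242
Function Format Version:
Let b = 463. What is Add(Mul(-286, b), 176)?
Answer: -132242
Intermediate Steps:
Add(Mul(-286, b), 176) = Add(Mul(-286, 463), 176) = Add(-132418, 176) = -132242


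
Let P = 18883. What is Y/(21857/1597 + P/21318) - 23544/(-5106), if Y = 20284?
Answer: 589618084309212/422184229127 ≈ 1396.6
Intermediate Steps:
Y/(21857/1597 + P/21318) - 23544/(-5106) = 20284/(21857/1597 + 18883/21318) - 23544/(-5106) = 20284/(21857*(1/1597) + 18883*(1/21318)) - 23544*(-1/5106) = 20284/(21857/1597 + 18883/21318) + 3924/851 = 20284/(496103677/34044846) + 3924/851 = 20284*(34044846/496103677) + 3924/851 = 690565656264/496103677 + 3924/851 = 589618084309212/422184229127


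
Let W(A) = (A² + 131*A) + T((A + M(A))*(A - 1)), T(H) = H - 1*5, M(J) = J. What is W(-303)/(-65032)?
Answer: -21485/5912 ≈ -3.6341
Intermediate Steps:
T(H) = -5 + H (T(H) = H - 5 = -5 + H)
W(A) = -5 + A² + 131*A + 2*A*(-1 + A) (W(A) = (A² + 131*A) + (-5 + (A + A)*(A - 1)) = (A² + 131*A) + (-5 + (2*A)*(-1 + A)) = (A² + 131*A) + (-5 + 2*A*(-1 + A)) = -5 + A² + 131*A + 2*A*(-1 + A))
W(-303)/(-65032) = (-5 + 3*(-303)² + 129*(-303))/(-65032) = (-5 + 3*91809 - 39087)*(-1/65032) = (-5 + 275427 - 39087)*(-1/65032) = 236335*(-1/65032) = -21485/5912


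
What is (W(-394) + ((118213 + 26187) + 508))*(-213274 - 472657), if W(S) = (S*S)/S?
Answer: -99126632534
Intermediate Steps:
W(S) = S (W(S) = S**2/S = S)
(W(-394) + ((118213 + 26187) + 508))*(-213274 - 472657) = (-394 + ((118213 + 26187) + 508))*(-213274 - 472657) = (-394 + (144400 + 508))*(-685931) = (-394 + 144908)*(-685931) = 144514*(-685931) = -99126632534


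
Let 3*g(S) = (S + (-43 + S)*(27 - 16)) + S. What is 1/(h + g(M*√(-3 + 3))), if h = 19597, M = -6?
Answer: 3/58318 ≈ 5.1442e-5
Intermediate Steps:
g(S) = -473/3 + 13*S/3 (g(S) = ((S + (-43 + S)*(27 - 16)) + S)/3 = ((S + (-43 + S)*11) + S)/3 = ((S + (-473 + 11*S)) + S)/3 = ((-473 + 12*S) + S)/3 = (-473 + 13*S)/3 = -473/3 + 13*S/3)
1/(h + g(M*√(-3 + 3))) = 1/(19597 + (-473/3 + 13*(-6*√(-3 + 3))/3)) = 1/(19597 + (-473/3 + 13*(-6*√0)/3)) = 1/(19597 + (-473/3 + 13*(-6*0)/3)) = 1/(19597 + (-473/3 + (13/3)*0)) = 1/(19597 + (-473/3 + 0)) = 1/(19597 - 473/3) = 1/(58318/3) = 3/58318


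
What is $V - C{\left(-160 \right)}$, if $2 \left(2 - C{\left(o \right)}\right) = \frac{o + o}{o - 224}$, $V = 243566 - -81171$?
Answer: $\frac{3896825}{12} \approx 3.2474 \cdot 10^{5}$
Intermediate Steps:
$V = 324737$ ($V = 243566 + 81171 = 324737$)
$C{\left(o \right)} = 2 - \frac{o}{-224 + o}$ ($C{\left(o \right)} = 2 - \frac{\left(o + o\right) \frac{1}{o - 224}}{2} = 2 - \frac{2 o \frac{1}{-224 + o}}{2} = 2 - \frac{o}{-224 + o}$)
$V - C{\left(-160 \right)} = 324737 - \frac{-448 - 160}{-224 - 160} = 324737 - \frac{1}{-384} \left(-608\right) = 324737 - \left(- \frac{1}{384}\right) \left(-608\right) = 324737 - \frac{19}{12} = \frac{3896825}{12}$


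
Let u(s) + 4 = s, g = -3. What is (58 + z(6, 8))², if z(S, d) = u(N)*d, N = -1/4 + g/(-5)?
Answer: 20736/25 ≈ 829.44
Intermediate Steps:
N = 7/20 (N = -1/4 - 3/(-5) = -1*¼ - 3*(-⅕) = -¼ + ⅗ = 7/20 ≈ 0.35000)
u(s) = -4 + s
z(S, d) = -73*d/20 (z(S, d) = (-4 + 7/20)*d = -73*d/20)
(58 + z(6, 8))² = (58 - 73/20*8)² = (58 - 146/5)² = (144/5)² = 20736/25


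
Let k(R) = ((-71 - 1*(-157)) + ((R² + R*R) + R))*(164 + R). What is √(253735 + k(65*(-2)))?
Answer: √1401439 ≈ 1183.8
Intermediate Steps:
k(R) = (164 + R)*(86 + R + 2*R²) (k(R) = ((-71 + 157) + ((R² + R²) + R))*(164 + R) = (86 + (2*R² + R))*(164 + R) = (86 + (R + 2*R²))*(164 + R) = (86 + R + 2*R²)*(164 + R) = (164 + R)*(86 + R + 2*R²))
√(253735 + k(65*(-2))) = √(253735 + (14104 + 2*(65*(-2))³ + 250*(65*(-2)) + 329*(65*(-2))²)) = √(253735 + (14104 + 2*(-130)³ + 250*(-130) + 329*(-130)²)) = √(253735 + (14104 + 2*(-2197000) - 32500 + 329*16900)) = √(253735 + (14104 - 4394000 - 32500 + 5560100)) = √(253735 + 1147704) = √1401439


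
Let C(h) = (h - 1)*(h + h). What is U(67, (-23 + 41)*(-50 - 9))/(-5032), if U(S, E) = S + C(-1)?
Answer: -71/5032 ≈ -0.014110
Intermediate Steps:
C(h) = 2*h*(-1 + h) (C(h) = (-1 + h)*(2*h) = 2*h*(-1 + h))
U(S, E) = 4 + S (U(S, E) = S + 2*(-1)*(-1 - 1) = S + 2*(-1)*(-2) = S + 4 = 4 + S)
U(67, (-23 + 41)*(-50 - 9))/(-5032) = (4 + 67)/(-5032) = 71*(-1/5032) = -71/5032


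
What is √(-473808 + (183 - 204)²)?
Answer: I*√473367 ≈ 688.02*I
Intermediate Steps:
√(-473808 + (183 - 204)²) = √(-473808 + (-21)²) = √(-473808 + 441) = √(-473367) = I*√473367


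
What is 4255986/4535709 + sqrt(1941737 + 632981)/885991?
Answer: 1418662/1511903 + sqrt(2574718)/885991 ≈ 0.94014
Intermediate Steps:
4255986/4535709 + sqrt(1941737 + 632981)/885991 = 4255986*(1/4535709) + sqrt(2574718)*(1/885991) = 1418662/1511903 + sqrt(2574718)/885991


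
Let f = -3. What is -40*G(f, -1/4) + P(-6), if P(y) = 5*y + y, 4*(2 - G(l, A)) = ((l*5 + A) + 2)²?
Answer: 13117/8 ≈ 1639.6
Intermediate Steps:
G(l, A) = 2 - (2 + A + 5*l)²/4 (G(l, A) = 2 - ((l*5 + A) + 2)²/4 = 2 - ((5*l + A) + 2)²/4 = 2 - ((A + 5*l) + 2)²/4 = 2 - (2 + A + 5*l)²/4)
P(y) = 6*y
-40*G(f, -1/4) + P(-6) = -40*(2 - (2 - 1/4 + 5*(-3))²/4) + 6*(-6) = -40*(2 - (2 - 1*¼ - 15)²/4) - 36 = -40*(2 - (2 - ¼ - 15)²/4) - 36 = -40*(2 - (-53/4)²/4) - 36 = -40*(2 - ¼*2809/16) - 36 = -40*(2 - 2809/64) - 36 = -40*(-2681/64) - 36 = 13405/8 - 36 = 13117/8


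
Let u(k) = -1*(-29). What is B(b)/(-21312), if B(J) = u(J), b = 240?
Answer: -29/21312 ≈ -0.0013607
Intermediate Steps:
u(k) = 29
B(J) = 29
B(b)/(-21312) = 29/(-21312) = 29*(-1/21312) = -29/21312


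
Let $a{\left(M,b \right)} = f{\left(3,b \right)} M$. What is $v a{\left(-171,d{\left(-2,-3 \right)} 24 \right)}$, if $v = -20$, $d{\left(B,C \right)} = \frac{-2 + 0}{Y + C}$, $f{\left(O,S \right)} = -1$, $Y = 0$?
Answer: $-3420$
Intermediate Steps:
$d{\left(B,C \right)} = - \frac{2}{C}$ ($d{\left(B,C \right)} = \frac{-2 + 0}{0 + C} = - \frac{2}{C}$)
$a{\left(M,b \right)} = - M$
$v a{\left(-171,d{\left(-2,-3 \right)} 24 \right)} = - 20 \left(\left(-1\right) \left(-171\right)\right) = \left(-20\right) 171 = -3420$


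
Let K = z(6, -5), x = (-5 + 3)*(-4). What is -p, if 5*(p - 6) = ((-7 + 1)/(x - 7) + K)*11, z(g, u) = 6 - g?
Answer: 36/5 ≈ 7.2000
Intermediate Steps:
x = 8 (x = -2*(-4) = 8)
K = 0 (K = 6 - 1*6 = 6 - 6 = 0)
p = -36/5 (p = 6 + (((-7 + 1)/(8 - 7) + 0)*11)/5 = 6 + ((-6/1 + 0)*11)/5 = 6 + ((-6*1 + 0)*11)/5 = 6 + ((-6 + 0)*11)/5 = 6 + (-6*11)/5 = 6 + (⅕)*(-66) = 6 - 66/5 = -36/5 ≈ -7.2000)
-p = -1*(-36/5) = 36/5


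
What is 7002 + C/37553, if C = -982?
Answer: 262945124/37553 ≈ 7002.0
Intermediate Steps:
7002 + C/37553 = 7002 - 982/37553 = 262945124/37553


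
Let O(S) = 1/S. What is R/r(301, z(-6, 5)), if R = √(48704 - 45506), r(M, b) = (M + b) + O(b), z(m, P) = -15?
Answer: 15*√3198/4289 ≈ 0.19778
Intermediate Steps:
r(M, b) = M + b + 1/b (r(M, b) = (M + b) + 1/b = M + b + 1/b)
R = √3198 ≈ 56.551
R/r(301, z(-6, 5)) = √3198/(301 - 15 + 1/(-15)) = √3198/(301 - 15 - 1/15) = √3198/(4289/15) = √3198*(15/4289) = 15*√3198/4289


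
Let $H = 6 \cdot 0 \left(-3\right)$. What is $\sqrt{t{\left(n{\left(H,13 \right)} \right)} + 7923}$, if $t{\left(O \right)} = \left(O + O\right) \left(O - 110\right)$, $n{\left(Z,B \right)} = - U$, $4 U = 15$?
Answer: $\frac{3 \sqrt{15602}}{4} \approx 93.681$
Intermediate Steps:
$U = \frac{15}{4}$ ($U = \frac{1}{4} \cdot 15 = \frac{15}{4} \approx 3.75$)
$H = 0$ ($H = 0 \left(-3\right) = 0$)
$n{\left(Z,B \right)} = - \frac{15}{4}$ ($n{\left(Z,B \right)} = \left(-1\right) \frac{15}{4} = - \frac{15}{4}$)
$t{\left(O \right)} = 2 O \left(-110 + O\right)$
$\sqrt{t{\left(n{\left(H,13 \right)} \right)} + 7923} = \sqrt{2 \left(- \frac{15}{4}\right) \left(-110 - \frac{15}{4}\right) + 7923} = \sqrt{2 \left(- \frac{15}{4}\right) \left(- \frac{455}{4}\right) + 7923} = \sqrt{\frac{6825}{8} + 7923} = \sqrt{\frac{70209}{8}} = \frac{3 \sqrt{15602}}{4}$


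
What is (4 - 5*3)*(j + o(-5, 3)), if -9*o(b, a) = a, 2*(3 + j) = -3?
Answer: 319/6 ≈ 53.167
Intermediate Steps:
j = -9/2 (j = -3 + (1/2)*(-3) = -3 - 3/2 = -9/2 ≈ -4.5000)
o(b, a) = -a/9
(4 - 5*3)*(j + o(-5, 3)) = (4 - 5*3)*(-9/2 - 1/9*3) = (4 - 15)*(-9/2 - 1/3) = -11*(-29/6) = 319/6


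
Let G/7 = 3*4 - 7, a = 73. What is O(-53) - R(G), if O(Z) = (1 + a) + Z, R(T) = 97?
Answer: -76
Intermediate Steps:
G = 35 (G = 7*(3*4 - 7) = 7*(12 - 7) = 7*5 = 35)
O(Z) = 74 + Z (O(Z) = (1 + 73) + Z = 74 + Z)
O(-53) - R(G) = (74 - 53) - 1*97 = 21 - 97 = -76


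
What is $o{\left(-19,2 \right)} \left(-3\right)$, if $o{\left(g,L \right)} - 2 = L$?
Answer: $-12$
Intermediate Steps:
$o{\left(g,L \right)} = 2 + L$
$o{\left(-19,2 \right)} \left(-3\right) = \left(2 + 2\right) \left(-3\right) = 4 \left(-3\right) = -12$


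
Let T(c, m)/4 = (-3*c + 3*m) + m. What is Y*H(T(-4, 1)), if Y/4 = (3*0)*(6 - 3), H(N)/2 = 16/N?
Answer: 0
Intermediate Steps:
T(c, m) = -12*c + 16*m (T(c, m) = 4*((-3*c + 3*m) + m) = 4*(-3*c + 4*m) = -12*c + 16*m)
H(N) = 32/N (H(N) = 2*(16/N) = 32/N)
Y = 0 (Y = 4*((3*0)*(6 - 3)) = 4*(0*3) = 4*0 = 0)
Y*H(T(-4, 1)) = 0*(32/(-12*(-4) + 16*1)) = 0*(32/(48 + 16)) = 0*(32/64) = 0*(32*(1/64)) = 0*(1/2) = 0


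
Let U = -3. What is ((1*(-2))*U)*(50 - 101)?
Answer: -306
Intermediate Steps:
((1*(-2))*U)*(50 - 101) = ((1*(-2))*(-3))*(50 - 101) = -2*(-3)*(-51) = 6*(-51) = -306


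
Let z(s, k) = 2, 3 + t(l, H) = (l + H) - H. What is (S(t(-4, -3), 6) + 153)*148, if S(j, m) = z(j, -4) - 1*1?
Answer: 22792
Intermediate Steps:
t(l, H) = -3 + l (t(l, H) = -3 + ((l + H) - H) = -3 + ((H + l) - H) = -3 + l)
S(j, m) = 1 (S(j, m) = 2 - 1*1 = 2 - 1 = 1)
(S(t(-4, -3), 6) + 153)*148 = (1 + 153)*148 = 154*148 = 22792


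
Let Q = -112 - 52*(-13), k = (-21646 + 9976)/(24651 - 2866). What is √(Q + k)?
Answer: √10696495998/4357 ≈ 23.737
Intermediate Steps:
k = -2334/4357 (k = -11670/21785 = -11670*1/21785 = -2334/4357 ≈ -0.53569)
Q = 564 (Q = -112 + 676 = 564)
√(Q + k) = √(564 - 2334/4357) = √(2455014/4357) = √10696495998/4357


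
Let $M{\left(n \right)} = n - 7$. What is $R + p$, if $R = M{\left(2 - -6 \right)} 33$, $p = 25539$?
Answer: $25572$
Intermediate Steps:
$M{\left(n \right)} = -7 + n$
$R = 33$ ($R = \left(-7 + \left(2 - -6\right)\right) 33 = \left(-7 + \left(2 + 6\right)\right) 33 = \left(-7 + 8\right) 33 = 1 \cdot 33 = 33$)
$R + p = 33 + 25539 = 25572$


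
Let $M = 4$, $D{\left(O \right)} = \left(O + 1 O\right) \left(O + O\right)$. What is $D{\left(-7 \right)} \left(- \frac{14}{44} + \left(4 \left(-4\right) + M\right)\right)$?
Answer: $- \frac{26558}{11} \approx -2414.4$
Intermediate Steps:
$D{\left(O \right)} = 4 O^{2}$ ($D{\left(O \right)} = \left(O + O\right) 2 O = 2 O 2 O = 4 O^{2}$)
$D{\left(-7 \right)} \left(- \frac{14}{44} + \left(4 \left(-4\right) + M\right)\right) = 4 \left(-7\right)^{2} \left(- \frac{14}{44} + \left(4 \left(-4\right) + 4\right)\right) = 4 \cdot 49 \left(\left(-14\right) \frac{1}{44} + \left(-16 + 4\right)\right) = 196 \left(- \frac{7}{22} - 12\right) = 196 \left(- \frac{271}{22}\right) = - \frac{26558}{11}$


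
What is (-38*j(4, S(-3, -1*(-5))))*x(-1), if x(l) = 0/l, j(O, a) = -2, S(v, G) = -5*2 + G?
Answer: 0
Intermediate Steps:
S(v, G) = -10 + G
x(l) = 0
(-38*j(4, S(-3, -1*(-5))))*x(-1) = -38*(-2)*0 = 76*0 = 0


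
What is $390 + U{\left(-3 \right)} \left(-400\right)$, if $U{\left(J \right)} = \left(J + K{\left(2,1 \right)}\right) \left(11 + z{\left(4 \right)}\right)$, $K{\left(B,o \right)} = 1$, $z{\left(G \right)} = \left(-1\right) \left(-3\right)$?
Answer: $11590$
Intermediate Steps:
$z{\left(G \right)} = 3$
$U{\left(J \right)} = 14 + 14 J$ ($U{\left(J \right)} = \left(J + 1\right) \left(11 + 3\right) = \left(1 + J\right) 14 = 14 + 14 J$)
$390 + U{\left(-3 \right)} \left(-400\right) = 390 + \left(14 + 14 \left(-3\right)\right) \left(-400\right) = 390 + \left(14 - 42\right) \left(-400\right) = 390 - -11200 = 390 + 11200 = 11590$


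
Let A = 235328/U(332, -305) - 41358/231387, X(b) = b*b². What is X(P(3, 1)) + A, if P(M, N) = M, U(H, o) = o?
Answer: -17519660727/23524345 ≈ -744.75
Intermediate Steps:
X(b) = b³
A = -18154818042/23524345 (A = 235328/(-305) - 41358/231387 = 235328*(-1/305) - 41358*1/231387 = -235328/305 - 13786/77129 = -18154818042/23524345 ≈ -771.75)
X(P(3, 1)) + A = 3³ - 18154818042/23524345 = 27 - 18154818042/23524345 = -17519660727/23524345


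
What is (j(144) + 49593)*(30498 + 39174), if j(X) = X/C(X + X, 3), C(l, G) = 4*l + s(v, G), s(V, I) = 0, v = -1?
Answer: 3455252205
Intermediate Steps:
C(l, G) = 4*l (C(l, G) = 4*l + 0 = 4*l)
j(X) = ⅛ (j(X) = X/((4*(X + X))) = X/((4*(2*X))) = X/((8*X)) = X*(1/(8*X)) = ⅛)
(j(144) + 49593)*(30498 + 39174) = (⅛ + 49593)*(30498 + 39174) = (396745/8)*69672 = 3455252205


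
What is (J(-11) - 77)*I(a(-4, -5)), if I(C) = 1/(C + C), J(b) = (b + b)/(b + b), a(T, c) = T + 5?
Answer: -38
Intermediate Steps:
a(T, c) = 5 + T
J(b) = 1 (J(b) = (2*b)/((2*b)) = (2*b)*(1/(2*b)) = 1)
I(C) = 1/(2*C)
(J(-11) - 77)*I(a(-4, -5)) = (1 - 77)*(1/(2*(5 - 4))) = -38/1 = -38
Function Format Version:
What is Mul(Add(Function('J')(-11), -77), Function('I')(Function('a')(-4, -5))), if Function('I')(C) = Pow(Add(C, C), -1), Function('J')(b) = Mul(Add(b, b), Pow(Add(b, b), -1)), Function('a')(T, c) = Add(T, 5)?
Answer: -38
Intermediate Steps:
Function('a')(T, c) = Add(5, T)
Function('J')(b) = 1 (Function('J')(b) = Mul(Mul(2, b), Pow(Mul(2, b), -1)) = Mul(Mul(2, b), Mul(Rational(1, 2), Pow(b, -1))) = 1)
Function('I')(C) = Mul(Rational(1, 2), Pow(C, -1)) (Function('I')(C) = Pow(Mul(2, C), -1) = Mul(Rational(1, 2), Pow(C, -1)))
Mul(Add(Function('J')(-11), -77), Function('I')(Function('a')(-4, -5))) = Mul(Add(1, -77), Mul(Rational(1, 2), Pow(Add(5, -4), -1))) = Mul(-76, Mul(Rational(1, 2), Pow(1, -1))) = Mul(-76, Mul(Rational(1, 2), 1)) = Mul(-76, Rational(1, 2)) = -38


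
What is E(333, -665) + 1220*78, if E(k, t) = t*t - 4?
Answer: 537381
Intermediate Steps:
E(k, t) = -4 + t² (E(k, t) = t² - 4 = -4 + t²)
E(333, -665) + 1220*78 = (-4 + (-665)²) + 1220*78 = (-4 + 442225) + 95160 = 442221 + 95160 = 537381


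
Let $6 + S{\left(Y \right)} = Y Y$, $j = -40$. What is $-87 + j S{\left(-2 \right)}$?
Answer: $-7$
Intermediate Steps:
$S{\left(Y \right)} = -6 + Y^{2}$ ($S{\left(Y \right)} = -6 + Y Y = -6 + Y^{2}$)
$-87 + j S{\left(-2 \right)} = -87 - 40 \left(-6 + \left(-2\right)^{2}\right) = -87 - 40 \left(-6 + 4\right) = -87 - -80 = -87 + 80 = -7$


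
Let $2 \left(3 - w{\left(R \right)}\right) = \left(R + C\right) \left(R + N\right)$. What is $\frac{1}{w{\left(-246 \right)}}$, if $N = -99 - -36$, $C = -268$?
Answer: $- \frac{1}{79410} \approx -1.2593 \cdot 10^{-5}$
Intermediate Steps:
$N = -63$ ($N = -99 + 36 = -63$)
$w{\left(R \right)} = 3 - \frac{\left(-268 + R\right) \left(-63 + R\right)}{2}$ ($w{\left(R \right)} = 3 - \frac{\left(R - 268\right) \left(R - 63\right)}{2} = 3 - \frac{\left(-268 + R\right) \left(-63 + R\right)}{2}$)
$\frac{1}{w{\left(-246 \right)}} = \frac{1}{-8439 - \frac{\left(-246\right)^{2}}{2} + \frac{331}{2} \left(-246\right)} = \frac{1}{-8439 - 30258 - 40713} = \frac{1}{-79410} = - \frac{1}{79410}$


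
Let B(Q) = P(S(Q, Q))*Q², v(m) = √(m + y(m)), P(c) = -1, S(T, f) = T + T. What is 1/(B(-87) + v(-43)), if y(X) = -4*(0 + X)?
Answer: -2523/19096544 - √129/57289632 ≈ -0.00013232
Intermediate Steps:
y(X) = -4*X
S(T, f) = 2*T
v(m) = √3*√(-m) (v(m) = √(m - 4*m) = √(-3*m) = √3*√(-m))
B(Q) = -Q²
1/(B(-87) + v(-43)) = 1/(-1*(-87)² + √3*√(-1*(-43))) = 1/(-1*7569 + √3*√43) = 1/(-7569 + √129)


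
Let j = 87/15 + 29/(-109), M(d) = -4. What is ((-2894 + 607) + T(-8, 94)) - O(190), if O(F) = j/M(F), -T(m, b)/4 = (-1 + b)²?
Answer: -20100481/545 ≈ -36882.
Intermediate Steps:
j = 3016/545 (j = 87*(1/15) + 29*(-1/109) = 29/5 - 29/109 = 3016/545 ≈ 5.5339)
T(m, b) = -4*(-1 + b)²
O(F) = -754/545 (O(F) = (3016/545)/(-4) = (3016/545)*(-¼) = -754/545)
((-2894 + 607) + T(-8, 94)) - O(190) = ((-2894 + 607) - 4*(-1 + 94)²) - 1*(-754/545) = (-2287 - 4*93²) + 754/545 = (-2287 - 4*8649) + 754/545 = (-2287 - 34596) + 754/545 = -36883 + 754/545 = -20100481/545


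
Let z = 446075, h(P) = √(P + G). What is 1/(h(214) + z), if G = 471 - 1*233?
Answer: 446075/198982905173 - 2*√113/198982905173 ≈ 2.2417e-6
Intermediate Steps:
G = 238 (G = 471 - 233 = 238)
h(P) = √(238 + P) (h(P) = √(P + 238) = √(238 + P))
1/(h(214) + z) = 1/(√(238 + 214) + 446075) = 1/(√452 + 446075) = 1/(2*√113 + 446075) = 1/(446075 + 2*√113)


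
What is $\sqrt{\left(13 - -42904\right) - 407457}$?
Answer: $2 i \sqrt{91135} \approx 603.77 i$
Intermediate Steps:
$\sqrt{\left(13 - -42904\right) - 407457} = \sqrt{\left(13 + 42904\right) - 407457} = \sqrt{42917 - 407457} = \sqrt{-364540} = 2 i \sqrt{91135}$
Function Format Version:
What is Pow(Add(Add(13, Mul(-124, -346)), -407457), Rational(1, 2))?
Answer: Mul(2, I, Pow(91135, Rational(1, 2))) ≈ Mul(603.77, I)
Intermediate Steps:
Pow(Add(Add(13, Mul(-124, -346)), -407457), Rational(1, 2)) = Pow(Add(Add(13, 42904), -407457), Rational(1, 2)) = Pow(Add(42917, -407457), Rational(1, 2)) = Pow(-364540, Rational(1, 2)) = Mul(2, I, Pow(91135, Rational(1, 2)))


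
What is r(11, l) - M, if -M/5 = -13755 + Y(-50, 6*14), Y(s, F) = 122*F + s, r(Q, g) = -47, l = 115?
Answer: -17832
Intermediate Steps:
Y(s, F) = s + 122*F
M = 17785 (M = -5*(-13755 + (-50 + 122*(6*14))) = -5*(-13755 + (-50 + 122*84)) = -5*(-13755 + (-50 + 10248)) = -5*(-13755 + 10198) = -5*(-3557) = 17785)
r(11, l) - M = -47 - 1*17785 = -47 - 17785 = -17832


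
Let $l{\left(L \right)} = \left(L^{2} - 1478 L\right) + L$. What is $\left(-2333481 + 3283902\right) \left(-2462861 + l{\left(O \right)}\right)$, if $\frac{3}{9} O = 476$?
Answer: $-2407257672693$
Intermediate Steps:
$O = 1428$ ($O = 3 \cdot 476 = 1428$)
$l{\left(L \right)} = L^{2} - 1477 L$
$\left(-2333481 + 3283902\right) \left(-2462861 + l{\left(O \right)}\right) = \left(-2333481 + 3283902\right) \left(-2462861 + 1428 \left(-1477 + 1428\right)\right) = 950421 \left(-2462861 + 1428 \left(-49\right)\right) = 950421 \left(-2462861 - 69972\right) = 950421 \left(-2532833\right) = -2407257672693$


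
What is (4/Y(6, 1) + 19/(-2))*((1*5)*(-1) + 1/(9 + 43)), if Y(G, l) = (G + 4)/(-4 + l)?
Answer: 27713/520 ≈ 53.294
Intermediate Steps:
Y(G, l) = (4 + G)/(-4 + l)
(4/Y(6, 1) + 19/(-2))*((1*5)*(-1) + 1/(9 + 43)) = (4/(((4 + 6)/(-4 + 1))) + 19/(-2))*((1*5)*(-1) + 1/(9 + 43)) = (4/((10/(-3))) + 19*(-½))*(5*(-1) + 1/52) = (4/((-⅓*10)) - 19/2)*(-5 + 1/52) = (4/(-10/3) - 19/2)*(-259/52) = (4*(-3/10) - 19/2)*(-259/52) = (-6/5 - 19/2)*(-259/52) = -107/10*(-259/52) = 27713/520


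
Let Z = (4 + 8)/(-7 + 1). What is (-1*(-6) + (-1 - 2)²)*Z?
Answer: -30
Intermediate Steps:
Z = -2 (Z = 12/(-6) = 12*(-⅙) = -2)
(-1*(-6) + (-1 - 2)²)*Z = (-1*(-6) + (-1 - 2)²)*(-2) = (6 + (-3)²)*(-2) = (6 + 9)*(-2) = 15*(-2) = -30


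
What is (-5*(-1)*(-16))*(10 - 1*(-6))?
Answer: -1280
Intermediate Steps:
(-5*(-1)*(-16))*(10 - 1*(-6)) = (5*(-16))*(10 + 6) = -80*16 = -1280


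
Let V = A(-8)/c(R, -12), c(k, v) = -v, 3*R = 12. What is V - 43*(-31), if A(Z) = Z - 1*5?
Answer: 15983/12 ≈ 1331.9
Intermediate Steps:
R = 4 (R = (⅓)*12 = 4)
A(Z) = -5 + Z (A(Z) = Z - 5 = -5 + Z)
V = -13/12 (V = (-5 - 8)/((-1*(-12))) = -13/12 ≈ -1.0833)
V - 43*(-31) = -13/12 - 43*(-31) = -13/12 + 1333 = 15983/12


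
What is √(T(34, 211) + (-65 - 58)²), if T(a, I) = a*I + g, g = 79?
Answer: 19*√62 ≈ 149.61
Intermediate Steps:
T(a, I) = 79 + I*a (T(a, I) = a*I + 79 = I*a + 79 = 79 + I*a)
√(T(34, 211) + (-65 - 58)²) = √((79 + 211*34) + (-65 - 58)²) = √((79 + 7174) + (-123)²) = √(7253 + 15129) = √22382 = 19*√62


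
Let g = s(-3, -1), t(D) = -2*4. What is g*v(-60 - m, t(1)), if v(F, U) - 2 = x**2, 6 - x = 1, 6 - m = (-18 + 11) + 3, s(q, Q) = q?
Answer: -81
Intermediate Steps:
m = 10 (m = 6 - ((-18 + 11) + 3) = 6 - (-7 + 3) = 6 - 1*(-4) = 6 + 4 = 10)
t(D) = -8
x = 5 (x = 6 - 1*1 = 6 - 1 = 5)
v(F, U) = 27 (v(F, U) = 2 + 5**2 = 2 + 25 = 27)
g = -3
g*v(-60 - m, t(1)) = -3*27 = -81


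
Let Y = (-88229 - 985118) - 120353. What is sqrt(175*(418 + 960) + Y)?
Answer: 5*I*sqrt(38102) ≈ 975.99*I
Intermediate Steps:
Y = -1193700 (Y = -1073347 - 120353 = -1193700)
sqrt(175*(418 + 960) + Y) = sqrt(175*(418 + 960) - 1193700) = sqrt(175*1378 - 1193700) = sqrt(241150 - 1193700) = sqrt(-952550) = 5*I*sqrt(38102)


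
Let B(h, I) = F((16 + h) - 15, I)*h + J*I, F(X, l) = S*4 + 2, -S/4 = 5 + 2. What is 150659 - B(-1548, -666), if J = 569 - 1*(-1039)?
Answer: 1051307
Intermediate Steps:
S = -28 (S = -4*(5 + 2) = -4*7 = -28)
J = 1608 (J = 569 + 1039 = 1608)
F(X, l) = -110 (F(X, l) = -28*4 + 2 = -112 + 2 = -110)
B(h, I) = -110*h + 1608*I
150659 - B(-1548, -666) = 150659 - (-110*(-1548) + 1608*(-666)) = 150659 - (170280 - 1070928) = 150659 - 1*(-900648) = 150659 + 900648 = 1051307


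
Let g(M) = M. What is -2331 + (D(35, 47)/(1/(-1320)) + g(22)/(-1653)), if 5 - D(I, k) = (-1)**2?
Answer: -12581005/1653 ≈ -7611.0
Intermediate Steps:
D(I, k) = 4 (D(I, k) = 5 - 1*(-1)**2 = 5 - 1*1 = 5 - 1 = 4)
-2331 + (D(35, 47)/(1/(-1320)) + g(22)/(-1653)) = -2331 + (4/(1/(-1320)) + 22/(-1653)) = -2331 + (4/(-1/1320) + 22*(-1/1653)) = -2331 + (4*(-1320) - 22/1653) = -2331 + (-5280 - 22/1653) = -2331 - 8727862/1653 = -12581005/1653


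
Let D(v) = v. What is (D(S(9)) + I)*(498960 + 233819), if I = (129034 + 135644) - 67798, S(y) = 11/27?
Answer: 3895285357609/27 ≈ 1.4427e+11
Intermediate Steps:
S(y) = 11/27 (S(y) = 11*(1/27) = 11/27)
I = 196880 (I = 264678 - 67798 = 196880)
(D(S(9)) + I)*(498960 + 233819) = (11/27 + 196880)*(498960 + 233819) = (5315771/27)*732779 = 3895285357609/27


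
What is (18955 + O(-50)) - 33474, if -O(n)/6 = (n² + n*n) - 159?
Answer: -43565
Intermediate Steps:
O(n) = 954 - 12*n² (O(n) = -6*((n² + n*n) - 159) = -6*((n² + n²) - 159) = -6*(2*n² - 159) = -6*(-159 + 2*n²) = 954 - 12*n²)
(18955 + O(-50)) - 33474 = (18955 + (954 - 12*(-50)²)) - 33474 = (18955 + (954 - 12*2500)) - 33474 = (18955 + (954 - 30000)) - 33474 = (18955 - 29046) - 33474 = -10091 - 33474 = -43565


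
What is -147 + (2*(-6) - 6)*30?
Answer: -687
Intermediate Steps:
-147 + (2*(-6) - 6)*30 = -147 + (-12 - 6)*30 = -147 - 18*30 = -147 - 540 = -687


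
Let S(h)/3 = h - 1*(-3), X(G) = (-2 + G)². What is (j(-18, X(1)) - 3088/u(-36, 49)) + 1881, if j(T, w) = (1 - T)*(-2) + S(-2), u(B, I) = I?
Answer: 87366/49 ≈ 1783.0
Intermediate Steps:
S(h) = 9 + 3*h (S(h) = 3*(h - 1*(-3)) = 3*(h + 3) = 3*(3 + h) = 9 + 3*h)
j(T, w) = 1 + 2*T (j(T, w) = (1 - T)*(-2) + (9 + 3*(-2)) = (-2 + 2*T) + (9 - 6) = (-2 + 2*T) + 3 = 1 + 2*T)
(j(-18, X(1)) - 3088/u(-36, 49)) + 1881 = ((1 + 2*(-18)) - 3088/49) + 1881 = ((1 - 36) - 3088*1/49) + 1881 = (-35 - 3088/49) + 1881 = -4803/49 + 1881 = 87366/49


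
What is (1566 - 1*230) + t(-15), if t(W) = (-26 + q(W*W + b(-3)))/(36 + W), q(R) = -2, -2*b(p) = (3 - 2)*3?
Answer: 4004/3 ≈ 1334.7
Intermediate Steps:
b(p) = -3/2 (b(p) = -(3 - 2)*3/2 = -3/2)
t(W) = -28/(36 + W) (t(W) = (-26 - 2)/(36 + W) = -28/(36 + W))
(1566 - 1*230) + t(-15) = (1566 - 1*230) - 28/(36 - 15) = (1566 - 230) - 28/21 = 1336 - 28*1/21 = 1336 - 4/3 = 4004/3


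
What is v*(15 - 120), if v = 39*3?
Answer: -12285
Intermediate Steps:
v = 117
v*(15 - 120) = 117*(15 - 120) = 117*(-105) = -12285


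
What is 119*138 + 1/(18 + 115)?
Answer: 2184127/133 ≈ 16422.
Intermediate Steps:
119*138 + 1/(18 + 115) = 16422 + 1/133 = 2184127/133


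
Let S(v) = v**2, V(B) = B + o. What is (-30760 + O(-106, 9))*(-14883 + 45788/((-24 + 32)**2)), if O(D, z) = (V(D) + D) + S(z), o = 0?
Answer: 7002402771/16 ≈ 4.3765e+8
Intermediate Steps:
V(B) = B (V(B) = B + 0 = B)
O(D, z) = z**2 + 2*D (O(D, z) = (D + D) + z**2 = 2*D + z**2 = z**2 + 2*D)
(-30760 + O(-106, 9))*(-14883 + 45788/((-24 + 32)**2)) = (-30760 + (9**2 + 2*(-106)))*(-14883 + 45788/((-24 + 32)**2)) = (-30760 + (81 - 212))*(-14883 + 45788/(8**2)) = (-30760 - 131)*(-14883 + 45788/64) = -30891*(-14883 + 45788*(1/64)) = -30891*(-14883 + 11447/16) = -30891*(-226681/16) = 7002402771/16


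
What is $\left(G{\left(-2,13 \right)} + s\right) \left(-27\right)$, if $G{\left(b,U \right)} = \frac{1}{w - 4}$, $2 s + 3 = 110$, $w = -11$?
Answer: $- \frac{14427}{10} \approx -1442.7$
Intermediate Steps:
$s = \frac{107}{2}$ ($s = - \frac{3}{2} + \frac{1}{2} \cdot 110 = - \frac{3}{2} + 55 = \frac{107}{2} \approx 53.5$)
$G{\left(b,U \right)} = - \frac{1}{15}$ ($G{\left(b,U \right)} = \frac{1}{-11 - 4} = \frac{1}{-15} = - \frac{1}{15}$)
$\left(G{\left(-2,13 \right)} + s\right) \left(-27\right) = \left(- \frac{1}{15} + \frac{107}{2}\right) \left(-27\right) = \frac{1603}{30} \left(-27\right) = - \frac{14427}{10}$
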